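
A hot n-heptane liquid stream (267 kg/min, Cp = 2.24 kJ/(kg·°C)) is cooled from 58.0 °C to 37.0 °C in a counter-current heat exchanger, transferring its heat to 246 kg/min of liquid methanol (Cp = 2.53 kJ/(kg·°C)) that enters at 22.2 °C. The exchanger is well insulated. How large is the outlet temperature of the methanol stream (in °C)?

T_c,out = 42.4 °C

Heat released by hot stream: Q = 267 × 2.24 × (58.0 − 37.0) = 12560 kJ/min
Energy balance on cold side (adiabatic exchanger): Q = ṁ_c·Cp_c·(T_c,out − T_c,in)
T_c,out = 22.2 + 12560/(246 × 2.53) = 42.38 °C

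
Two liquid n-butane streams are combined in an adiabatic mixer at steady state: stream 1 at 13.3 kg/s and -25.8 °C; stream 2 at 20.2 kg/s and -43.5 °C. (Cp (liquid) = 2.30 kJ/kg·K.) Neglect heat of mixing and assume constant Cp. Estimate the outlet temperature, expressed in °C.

T_out = -36.5 °C

No heat crosses the boundary, so H_out = H_in.
T_out = Σ ṁᵢCp,ᵢTᵢ / Σ ṁᵢCp,ᵢ
      = -2810.2 / 77.05 = -36.473 °C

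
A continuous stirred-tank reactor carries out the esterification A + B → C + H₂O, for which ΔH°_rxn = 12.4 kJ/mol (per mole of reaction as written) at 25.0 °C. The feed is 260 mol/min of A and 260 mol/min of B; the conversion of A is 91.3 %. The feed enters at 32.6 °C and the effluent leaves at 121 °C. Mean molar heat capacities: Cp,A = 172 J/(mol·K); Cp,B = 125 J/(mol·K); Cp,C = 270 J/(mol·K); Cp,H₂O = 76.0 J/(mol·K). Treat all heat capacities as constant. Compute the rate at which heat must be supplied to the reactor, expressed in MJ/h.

Extent of reaction ξ = 0.913 × 260 = 237.38 mol/min
Reaction term: ξ·ΔH°_rxn = 237.38 × 12.4 = 2943.5 kJ/min
Sensible, feed 32.6→25 °C: -586.87 kJ/min
Outlet flows (mol/min): A 22.62, B 22.62, C 237.38, H₂O 237.38
Sensible, products 25→121 °C: 8529.8 kJ/min
Q = ΔH = 10886 kJ/min = 181.44 kW
Heat supplied = 653.18 MJ/h

Q_in = 653 MJ/h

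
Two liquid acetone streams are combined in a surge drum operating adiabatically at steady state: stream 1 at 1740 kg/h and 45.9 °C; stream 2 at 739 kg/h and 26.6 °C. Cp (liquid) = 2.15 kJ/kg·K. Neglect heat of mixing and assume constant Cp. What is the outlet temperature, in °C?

Energy balance with Q = 0: Σ ṁᵢCp,ᵢ(T_out − Tᵢ) = 0
Σ ṁᵢCp,ᵢTᵢ = 1740×2.15×45.9 + 739×2.15×26.6 = 213980
Σ ṁᵢCp,ᵢ = 1740×2.15 + 739×2.15 = 5329.9
T_out = 213980 / 5329.9 = 40.147 °C

T_out = 40.1 °C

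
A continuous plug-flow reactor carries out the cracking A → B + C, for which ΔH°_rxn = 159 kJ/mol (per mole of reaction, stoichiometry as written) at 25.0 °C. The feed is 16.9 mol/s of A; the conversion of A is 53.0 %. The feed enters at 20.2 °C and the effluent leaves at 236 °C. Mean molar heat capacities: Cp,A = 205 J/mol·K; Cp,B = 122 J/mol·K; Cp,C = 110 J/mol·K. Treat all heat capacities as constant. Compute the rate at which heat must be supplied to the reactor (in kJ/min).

Extent of reaction ξ = 0.530 × 16.9 = 8.957 mol/s
Reaction term: ξ·ΔH°_rxn = 8.957 × 159 = 1424.2 kJ/s
Sensible, feed 20.2→25 °C: 16.63 kJ/s
Outlet flows (mol/s): A 7.943, B 8.957, C 8.957
Sensible, products 25→236 °C: 782.04 kJ/s
Q = ΔH = 2222.8 kJ/s = 2222.8 kW
Heat supplied = 133370 kJ/min

Q_in = 133000 kJ/min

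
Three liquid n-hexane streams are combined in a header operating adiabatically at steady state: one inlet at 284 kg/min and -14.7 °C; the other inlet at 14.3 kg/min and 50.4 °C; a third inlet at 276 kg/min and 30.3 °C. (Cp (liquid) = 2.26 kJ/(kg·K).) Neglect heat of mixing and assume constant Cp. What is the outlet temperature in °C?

Adiabatic, steady state ⇒ Σ ṁᵢCp,ᵢ(T_out − Tᵢ) = 0
Σ ṁᵢCp,ᵢTᵢ = 284×2.26×-14.7 + 14.3×2.26×50.4 + 276×2.26×30.3 = 11094
Σ ṁᵢCp,ᵢ = 284×2.26 + 14.3×2.26 + 276×2.26 = 1297.9
T_out = 11094 / 1297.9 = 8.5473 °C

T_out = 8.55 °C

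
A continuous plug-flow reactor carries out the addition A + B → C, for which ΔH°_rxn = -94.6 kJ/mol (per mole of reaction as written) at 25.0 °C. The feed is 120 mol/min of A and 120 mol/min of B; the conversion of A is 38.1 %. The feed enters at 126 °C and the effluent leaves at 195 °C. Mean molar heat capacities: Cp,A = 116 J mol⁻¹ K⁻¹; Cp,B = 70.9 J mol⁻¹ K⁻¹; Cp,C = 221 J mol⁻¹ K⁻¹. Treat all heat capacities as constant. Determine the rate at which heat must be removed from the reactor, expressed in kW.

Extent of reaction ξ = 0.381 × 120 = 45.72 mol/min
Reaction term: ξ·ΔH°_rxn = 45.72 × -94.6 = -4325.1 kJ/min
Sensible, feed 126→25 °C: -2265.2 kJ/min
Outlet flows (mol/min): A 74.28, B 74.28, C 45.72
Sensible, products 25→195 °C: 4077.8 kJ/min
Q = ΔH = -2512.5 kJ/min = -41.876 kW
Heat removed = 41.876 kW

Q_out = 41.9 kW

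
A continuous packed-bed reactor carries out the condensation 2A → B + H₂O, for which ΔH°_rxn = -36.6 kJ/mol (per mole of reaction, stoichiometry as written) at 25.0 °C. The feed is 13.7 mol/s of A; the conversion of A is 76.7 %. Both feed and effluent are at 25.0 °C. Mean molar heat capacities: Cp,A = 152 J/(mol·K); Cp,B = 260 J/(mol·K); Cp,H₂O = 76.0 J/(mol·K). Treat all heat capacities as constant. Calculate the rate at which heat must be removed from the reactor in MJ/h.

Q_out = 692 MJ/h

Extent of reaction ξ = 0.767 × 13.7 / 2 = 5.2539 mol/s
Reaction term: ξ·ΔH°_rxn = 5.2539 × -36.6 = -192.29 kJ/s
Q = ΔH = -192.29 kJ/s = -192.29 kW
Heat removed = 692.26 MJ/h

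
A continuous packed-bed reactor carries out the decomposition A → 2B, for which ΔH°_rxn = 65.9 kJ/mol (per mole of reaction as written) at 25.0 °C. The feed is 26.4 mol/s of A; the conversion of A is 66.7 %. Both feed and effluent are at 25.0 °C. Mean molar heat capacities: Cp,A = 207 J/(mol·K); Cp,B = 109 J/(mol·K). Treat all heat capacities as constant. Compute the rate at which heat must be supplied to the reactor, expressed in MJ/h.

Q_in = 4180 MJ/h

Extent of reaction ξ = 0.667 × 26.4 = 17.609 mol/s
Reaction term: ξ·ΔH°_rxn = 17.609 × 65.9 = 1160.4 kJ/s
Q = ΔH = 1160.4 kJ/s = 1160.4 kW
Heat supplied = 4177.5 MJ/h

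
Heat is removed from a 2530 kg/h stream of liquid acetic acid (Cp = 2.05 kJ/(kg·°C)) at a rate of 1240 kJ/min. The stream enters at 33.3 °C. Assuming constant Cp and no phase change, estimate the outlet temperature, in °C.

Q = 1240 kJ/min = 74400 kJ/h
ΔT = Q/(ṁ·Cp) = 74400/(2530×2.05) = 14.345 K
T_out = 33.3 − 14.345 = 18.955 °C

T_out = 19.0 °C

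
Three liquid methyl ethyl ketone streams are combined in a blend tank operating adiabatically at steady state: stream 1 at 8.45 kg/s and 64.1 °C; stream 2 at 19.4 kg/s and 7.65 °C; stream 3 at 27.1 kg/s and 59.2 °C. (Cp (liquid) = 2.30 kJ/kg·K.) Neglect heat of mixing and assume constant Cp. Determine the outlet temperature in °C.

No heat crosses the boundary, so H_out = H_in.
T_out = Σ ṁᵢCp,ᵢTᵢ / Σ ṁᵢCp,ᵢ
      = 5277.1 / 126.38 = 41.754 °C

T_out = 41.8 °C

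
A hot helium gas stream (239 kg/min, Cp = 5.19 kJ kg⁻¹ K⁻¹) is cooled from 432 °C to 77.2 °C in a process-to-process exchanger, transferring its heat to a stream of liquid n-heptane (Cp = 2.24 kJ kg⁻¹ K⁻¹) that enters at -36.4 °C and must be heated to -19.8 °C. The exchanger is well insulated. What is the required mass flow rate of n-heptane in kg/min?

Heat released by hot stream: Q = 239 × 5.19 × (432 − 77.2) = 440100 kJ/min
Energy balance on cold side (adiabatic exchanger): Q = ṁ_c·Cp_c·(T_c,out − T_c,in)
ṁ_c = 440100 / [2.24 × (-19.8 − -36.4)] = 11836 kg/min

ṁ_c = 11800 kg/min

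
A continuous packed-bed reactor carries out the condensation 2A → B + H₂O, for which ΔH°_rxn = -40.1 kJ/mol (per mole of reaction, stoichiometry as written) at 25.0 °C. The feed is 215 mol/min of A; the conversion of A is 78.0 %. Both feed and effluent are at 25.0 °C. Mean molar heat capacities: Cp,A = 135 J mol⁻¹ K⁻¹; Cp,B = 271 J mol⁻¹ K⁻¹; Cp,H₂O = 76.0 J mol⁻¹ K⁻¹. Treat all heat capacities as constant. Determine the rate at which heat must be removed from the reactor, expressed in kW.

Q_out = 56.0 kW

Extent of reaction ξ = 0.780 × 215 / 2 = 83.85 mol/min
Reaction term: ξ·ΔH°_rxn = 83.85 × -40.1 = -3362.4 kJ/min
Q = ΔH = -3362.4 kJ/min = -56.04 kW
Heat removed = 56.04 kW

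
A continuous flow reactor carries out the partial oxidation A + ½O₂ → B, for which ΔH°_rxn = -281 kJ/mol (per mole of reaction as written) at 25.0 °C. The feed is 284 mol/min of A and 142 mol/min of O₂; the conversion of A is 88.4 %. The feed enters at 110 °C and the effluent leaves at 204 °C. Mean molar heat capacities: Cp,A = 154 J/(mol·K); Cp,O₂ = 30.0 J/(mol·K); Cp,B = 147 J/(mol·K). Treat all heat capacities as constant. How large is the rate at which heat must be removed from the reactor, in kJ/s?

Q_out = 1120 kJ/s

Extent of reaction ξ = 0.884 × 284 = 251.06 mol/min
Reaction term: ξ·ΔH°_rxn = 251.06 × -281 = -70547 kJ/min
Sensible, feed 110→25 °C: -4079.7 kJ/min
Outlet flows (mol/min): A 32.944, O₂ 16.472, B 251.06
Sensible, products 25→204 °C: 7602.6 kJ/min
Q = ΔH = -67024 kJ/min = -1117.1 kW
Heat removed = 1117.1 kJ/s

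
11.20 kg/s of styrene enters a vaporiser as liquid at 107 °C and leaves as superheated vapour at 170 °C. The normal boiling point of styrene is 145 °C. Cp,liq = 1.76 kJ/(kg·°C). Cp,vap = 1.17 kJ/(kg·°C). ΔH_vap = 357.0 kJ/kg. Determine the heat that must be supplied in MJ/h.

Q = 18300 MJ/h

liquid 107→145 °C: 66.88 kJ/kg
vaporisation at 145 °C: 357 kJ/kg
vapour 145→170 °C: 29.25 kJ/kg
Δh = 66.88 + 357 + 29.25 = 453.13 kJ/kg
Q = ṁ·Δh = 11.20 kg/s × 453.13 kJ/kg = 5075.1 kJ/s
|Q| = 5075.1 kW = 18270 MJ/h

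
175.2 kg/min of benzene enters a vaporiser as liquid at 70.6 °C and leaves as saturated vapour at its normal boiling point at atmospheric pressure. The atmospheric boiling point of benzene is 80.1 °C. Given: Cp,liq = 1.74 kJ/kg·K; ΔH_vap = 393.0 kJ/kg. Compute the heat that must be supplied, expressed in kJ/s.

liquid 70.6→80.1 °C: 16.53 kJ/kg
vaporisation at 80.1 °C: 393 kJ/kg
Δh = 16.53 + 393 = 409.53 kJ/kg
Q = ṁ·Δh = 175.2 kg/min × 409.53 kJ/kg = 71750 kJ/min
|Q| = 1195.8 kW

Q = 1200 kJ/s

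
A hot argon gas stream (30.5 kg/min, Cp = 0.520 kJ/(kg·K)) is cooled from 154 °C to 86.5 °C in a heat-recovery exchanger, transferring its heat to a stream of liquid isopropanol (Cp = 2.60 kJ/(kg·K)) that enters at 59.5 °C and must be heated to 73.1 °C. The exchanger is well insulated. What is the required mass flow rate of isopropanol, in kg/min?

ṁ_c = 30.3 kg/min

Heat released by hot stream: Q = 30.5 × 0.520 × (154 − 86.5) = 1070.6 kJ/min
Energy balance on cold side (adiabatic exchanger): Q = ṁ_c·Cp_c·(T_c,out − T_c,in)
ṁ_c = 1070.6 / [2.60 × (73.1 − 59.5)] = 30.276 kg/min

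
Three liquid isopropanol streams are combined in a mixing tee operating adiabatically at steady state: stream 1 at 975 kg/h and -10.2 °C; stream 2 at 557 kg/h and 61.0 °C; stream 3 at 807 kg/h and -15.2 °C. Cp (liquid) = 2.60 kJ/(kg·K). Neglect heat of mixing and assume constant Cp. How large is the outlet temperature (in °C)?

Energy balance with Q = 0: Σ ṁᵢCp,ᵢ(T_out − Tᵢ) = 0
T_out = Σ ṁᵢCp,ᵢTᵢ / Σ ṁᵢCp,ᵢ
      = 30591 / 6081.4 = 5.0302 °C

T_out = 5.03 °C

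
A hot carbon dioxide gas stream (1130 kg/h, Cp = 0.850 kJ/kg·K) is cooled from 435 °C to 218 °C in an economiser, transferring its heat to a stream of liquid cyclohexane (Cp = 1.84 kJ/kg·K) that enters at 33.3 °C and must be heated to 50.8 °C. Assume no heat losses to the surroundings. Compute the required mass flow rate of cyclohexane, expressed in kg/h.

ṁ_c = 6470 kg/h

Heat released by hot stream: Q = 1130 × 0.850 × (435 − 218) = 208430 kJ/h
Energy balance on cold side (adiabatic exchanger): Q = ṁ_c·Cp_c·(T_c,out − T_c,in)
ṁ_c = 208430 / [1.84 × (50.8 − 33.3)] = 6472.9 kg/h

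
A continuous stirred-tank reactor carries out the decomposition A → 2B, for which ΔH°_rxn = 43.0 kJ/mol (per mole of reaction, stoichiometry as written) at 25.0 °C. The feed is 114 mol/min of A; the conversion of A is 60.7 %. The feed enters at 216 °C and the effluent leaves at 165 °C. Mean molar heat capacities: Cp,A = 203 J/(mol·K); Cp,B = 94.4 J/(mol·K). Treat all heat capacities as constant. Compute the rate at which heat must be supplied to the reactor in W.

Q_in = 27600 W

Extent of reaction ξ = 0.607 × 114 = 69.198 mol/min
Reaction term: ξ·ΔH°_rxn = 69.198 × 43.0 = 2975.5 kJ/min
Sensible, feed 216→25 °C: -4420.1 kJ/min
Outlet flows (mol/min): A 44.802, B 138.4
Sensible, products 25→165 °C: 3102.3 kJ/min
Q = ΔH = 1657.7 kJ/min = 27.628 kW
Heat supplied = 27628 W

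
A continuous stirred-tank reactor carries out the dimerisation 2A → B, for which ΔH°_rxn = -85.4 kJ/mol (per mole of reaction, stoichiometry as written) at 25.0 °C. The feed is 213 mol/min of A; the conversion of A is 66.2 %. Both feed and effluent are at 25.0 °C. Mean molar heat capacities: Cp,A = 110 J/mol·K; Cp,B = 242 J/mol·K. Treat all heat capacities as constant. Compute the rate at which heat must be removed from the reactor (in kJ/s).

Extent of reaction ξ = 0.662 × 213 / 2 = 70.503 mol/min
Reaction term: ξ·ΔH°_rxn = 70.503 × -85.4 = -6021 kJ/min
Q = ΔH = -6021 kJ/min = -100.35 kW
Heat removed = 100.35 kJ/s

Q_out = 100 kJ/s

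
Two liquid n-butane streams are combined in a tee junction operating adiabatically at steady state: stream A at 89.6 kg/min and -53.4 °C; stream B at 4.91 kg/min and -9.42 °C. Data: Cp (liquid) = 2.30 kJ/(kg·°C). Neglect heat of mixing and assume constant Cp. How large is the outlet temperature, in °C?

Adiabatic, steady state ⇒ Σ ṁᵢCp,ᵢ(T_out − Tᵢ) = 0
T_out = Σ ṁᵢCp,ᵢTᵢ / Σ ṁᵢCp,ᵢ
      = -11111 / 217.37 = -51.115 °C

T_out = -51.1 °C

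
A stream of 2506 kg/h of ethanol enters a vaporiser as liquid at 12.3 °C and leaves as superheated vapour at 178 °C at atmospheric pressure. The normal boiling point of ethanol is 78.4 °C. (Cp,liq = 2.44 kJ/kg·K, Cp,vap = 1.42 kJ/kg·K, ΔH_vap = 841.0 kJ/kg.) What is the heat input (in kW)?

liquid 12.3→78.4 °C: 161.28 kJ/kg
vaporisation at 78.4 °C: 841 kJ/kg
vapour 78.4→178 °C: 141.43 kJ/kg
Δh = 161.28 + 841 + 141.43 = 1143.7 kJ/kg
Q = ṁ·Δh = 2506 kg/h × 1143.7 kJ/kg = 2.8662e+06 kJ/h
|Q| = 796.15 kW

Q = 796 kW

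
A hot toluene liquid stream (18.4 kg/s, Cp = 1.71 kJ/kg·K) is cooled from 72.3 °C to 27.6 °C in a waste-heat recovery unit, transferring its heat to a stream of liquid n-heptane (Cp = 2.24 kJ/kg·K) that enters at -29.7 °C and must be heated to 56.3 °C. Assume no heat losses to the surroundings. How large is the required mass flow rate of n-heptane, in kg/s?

Heat released by hot stream: Q = 18.4 × 1.71 × (72.3 − 27.6) = 1406.4 kJ/s
Energy balance on cold side (adiabatic exchanger): Q = ṁ_c·Cp_c·(T_c,out − T_c,in)
ṁ_c = 1406.4 / [2.24 × (56.3 − -29.7)] = 7.3009 kg/s

ṁ_c = 7.30 kg/s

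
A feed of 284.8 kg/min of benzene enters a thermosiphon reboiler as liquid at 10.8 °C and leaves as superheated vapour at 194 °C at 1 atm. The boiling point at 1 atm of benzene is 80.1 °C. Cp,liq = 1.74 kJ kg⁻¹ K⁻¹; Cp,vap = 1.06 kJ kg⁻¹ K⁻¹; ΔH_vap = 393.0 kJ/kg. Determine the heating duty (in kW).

Q = 3010 kW

liquid 10.8→80.1 °C: 120.58 kJ/kg
vaporisation at 80.1 °C: 393 kJ/kg
vapour 80.1→194 °C: 120.73 kJ/kg
Δh = 120.58 + 393 + 120.73 = 634.32 kJ/kg
Q = ṁ·Δh = 284.8 kg/min × 634.32 kJ/kg = 180650 kJ/min
|Q| = 3010.9 kW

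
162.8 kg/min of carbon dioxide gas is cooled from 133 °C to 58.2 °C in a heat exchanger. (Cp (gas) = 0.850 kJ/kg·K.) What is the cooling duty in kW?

Q = ṁ·Cp·ΔT = 162.8 × 0.850 × (58.2 − 133) = -10351 kJ/min
Converting: 10351 / 60 s = 172.51 kW

Q_c = 173 kW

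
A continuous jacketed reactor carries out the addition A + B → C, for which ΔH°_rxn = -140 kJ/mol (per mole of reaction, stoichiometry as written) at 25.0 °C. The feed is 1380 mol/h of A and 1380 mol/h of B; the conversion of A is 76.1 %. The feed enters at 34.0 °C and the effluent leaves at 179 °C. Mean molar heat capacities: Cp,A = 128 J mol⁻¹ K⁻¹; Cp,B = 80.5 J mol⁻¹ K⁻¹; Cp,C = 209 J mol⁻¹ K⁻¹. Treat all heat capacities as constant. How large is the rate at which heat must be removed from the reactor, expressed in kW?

Q_out = 29.2 kW

Extent of reaction ξ = 0.761 × 1380 = 1050.2 mol/h
Reaction term: ξ·ΔH°_rxn = 1050.2 × -140 = -147030 kJ/h
Sensible, feed 34.0→25 °C: -2589.6 kJ/h
Outlet flows (mol/h): A 329.82, B 329.82, C 1050.2
Sensible, products 25→179 °C: 44391 kJ/h
Q = ΔH = -105220 kJ/h = -29.229 kW
Heat removed = 29.229 kW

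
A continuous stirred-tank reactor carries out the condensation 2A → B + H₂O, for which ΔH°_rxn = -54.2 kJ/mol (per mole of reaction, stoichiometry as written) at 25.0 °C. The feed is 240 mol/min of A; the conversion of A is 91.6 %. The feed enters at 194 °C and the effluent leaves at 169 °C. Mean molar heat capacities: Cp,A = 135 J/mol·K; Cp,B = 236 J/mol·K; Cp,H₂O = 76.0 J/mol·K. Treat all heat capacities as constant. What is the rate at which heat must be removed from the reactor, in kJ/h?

Extent of reaction ξ = 0.916 × 240 / 2 = 109.92 mol/min
Reaction term: ξ·ΔH°_rxn = 109.92 × -54.2 = -5957.7 kJ/min
Sensible, feed 194→25 °C: -5475.6 kJ/min
Outlet flows (mol/min): A 20.16, B 109.92, H₂O 109.92
Sensible, products 25→169 °C: 5330.4 kJ/min
Q = ΔH = -6102.9 kJ/min = -101.71 kW
Heat removed = 366170 kJ/h

Q_out = 366000 kJ/h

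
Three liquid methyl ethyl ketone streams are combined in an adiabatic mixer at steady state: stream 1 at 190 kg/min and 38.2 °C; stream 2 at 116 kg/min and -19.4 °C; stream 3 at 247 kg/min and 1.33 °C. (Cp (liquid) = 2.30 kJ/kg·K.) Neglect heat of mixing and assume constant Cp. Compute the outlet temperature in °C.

T_out = 9.65 °C

No heat crosses the boundary, so H_out = H_in.
Σ ṁᵢCp,ᵢTᵢ = 190×2.30×38.2 + 116×2.30×-19.4 + 247×2.30×1.33 = 12273
Σ ṁᵢCp,ᵢ = 190×2.30 + 116×2.30 + 247×2.30 = 1271.9
T_out = 12273 / 1271.9 = 9.6494 °C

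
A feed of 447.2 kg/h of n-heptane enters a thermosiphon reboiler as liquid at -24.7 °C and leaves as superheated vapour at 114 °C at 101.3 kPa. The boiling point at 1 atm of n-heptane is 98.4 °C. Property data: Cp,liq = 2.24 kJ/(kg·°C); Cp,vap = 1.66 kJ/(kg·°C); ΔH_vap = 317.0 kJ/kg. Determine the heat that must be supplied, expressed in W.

Q = 76800 W

liquid -24.7→98.4 °C: 275.74 kJ/kg
vaporisation at 98.4 °C: 317 kJ/kg
vapour 98.4→114 °C: 25.896 kJ/kg
Δh = 275.74 + 317 + 25.896 = 618.64 kJ/kg
Q = ṁ·Δh = 447.2 kg/h × 618.64 kJ/kg = 276660 kJ/h
|Q| = 76.849 kW = 76849 W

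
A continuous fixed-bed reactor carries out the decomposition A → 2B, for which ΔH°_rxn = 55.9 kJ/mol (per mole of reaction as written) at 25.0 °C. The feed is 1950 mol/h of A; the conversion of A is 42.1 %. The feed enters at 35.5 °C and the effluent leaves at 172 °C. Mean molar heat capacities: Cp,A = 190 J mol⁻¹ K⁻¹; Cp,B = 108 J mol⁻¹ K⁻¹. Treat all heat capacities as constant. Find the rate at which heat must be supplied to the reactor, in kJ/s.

Extent of reaction ξ = 0.421 × 1950 = 820.95 mol/h
Reaction term: ξ·ΔH°_rxn = 820.95 × 55.9 = 45891 kJ/h
Sensible, feed 35.5→25 °C: -3890.2 kJ/h
Outlet flows (mol/h): A 1129.1, B 1641.9
Sensible, products 25→172 °C: 57601 kJ/h
Q = ΔH = 99602 kJ/h = 27.667 kW
Heat supplied = 27.667 kJ/s

Q_in = 27.7 kJ/s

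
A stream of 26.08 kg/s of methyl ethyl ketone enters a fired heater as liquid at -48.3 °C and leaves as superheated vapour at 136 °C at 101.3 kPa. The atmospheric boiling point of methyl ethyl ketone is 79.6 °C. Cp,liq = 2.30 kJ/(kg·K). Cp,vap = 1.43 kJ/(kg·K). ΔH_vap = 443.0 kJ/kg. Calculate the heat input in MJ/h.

Q = 76800 MJ/h

liquid -48.3→79.6 °C: 294.17 kJ/kg
vaporisation at 79.6 °C: 443 kJ/kg
vapour 79.6→136 °C: 80.652 kJ/kg
Δh = 294.17 + 443 + 80.652 = 817.82 kJ/kg
Q = ṁ·Δh = 26.08 kg/s × 817.82 kJ/kg = 21329 kJ/s
|Q| = 21329 kW = 76784 MJ/h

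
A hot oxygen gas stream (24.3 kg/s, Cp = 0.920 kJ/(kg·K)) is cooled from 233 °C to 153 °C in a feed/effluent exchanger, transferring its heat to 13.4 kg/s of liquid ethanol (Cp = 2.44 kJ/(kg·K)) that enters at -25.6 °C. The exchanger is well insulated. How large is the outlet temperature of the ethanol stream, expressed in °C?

T_c,out = 29.1 °C

Heat released by hot stream: Q = 24.3 × 0.920 × (233 − 153) = 1788.5 kJ/s
Energy balance on cold side (adiabatic exchanger): Q = ṁ_c·Cp_c·(T_c,out − T_c,in)
T_c,out = -25.6 + 1788.5/(13.4 × 2.44) = 29.1 °C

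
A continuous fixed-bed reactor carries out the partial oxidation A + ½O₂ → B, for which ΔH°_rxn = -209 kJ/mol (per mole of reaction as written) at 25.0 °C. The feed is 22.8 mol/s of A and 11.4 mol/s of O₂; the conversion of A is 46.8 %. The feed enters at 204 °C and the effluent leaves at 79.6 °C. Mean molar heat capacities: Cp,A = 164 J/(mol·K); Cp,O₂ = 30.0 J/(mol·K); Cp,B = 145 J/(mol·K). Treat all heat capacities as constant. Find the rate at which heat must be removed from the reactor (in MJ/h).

Extent of reaction ξ = 0.468 × 22.8 = 10.67 mol/s
Reaction term: ξ·ΔH°_rxn = 10.67 × -209 = -2230.1 kJ/s
Sensible, feed 204→25 °C: -730.53 kJ/s
Outlet flows (mol/s): A 12.13, O₂ 6.0648, B 10.67
Sensible, products 25→79.6 °C: 203.02 kJ/s
Q = ΔH = -2757.6 kJ/s = -2757.6 kW
Heat removed = 9927.4 MJ/h

Q_out = 9930 MJ/h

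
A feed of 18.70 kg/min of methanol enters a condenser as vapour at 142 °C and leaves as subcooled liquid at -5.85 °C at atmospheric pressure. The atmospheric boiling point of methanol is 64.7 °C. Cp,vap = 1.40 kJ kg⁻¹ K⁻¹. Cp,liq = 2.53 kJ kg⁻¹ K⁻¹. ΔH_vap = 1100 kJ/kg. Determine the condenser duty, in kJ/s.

Q_c = 432 kJ/s

vapour 142→64.7 °C: -108.22 kJ/kg
condensation at 64.7 °C: -1100 kJ/kg
liquid 64.7→-5.85 °C: -178.49 kJ/kg
Δh = -108.22 + -1100 + -178.49 = -1386.7 kJ/kg
Q = ṁ·Δh = 18.70 kg/min × -1386.7 kJ/kg = -25932 kJ/min
|Q| = 432.19 kW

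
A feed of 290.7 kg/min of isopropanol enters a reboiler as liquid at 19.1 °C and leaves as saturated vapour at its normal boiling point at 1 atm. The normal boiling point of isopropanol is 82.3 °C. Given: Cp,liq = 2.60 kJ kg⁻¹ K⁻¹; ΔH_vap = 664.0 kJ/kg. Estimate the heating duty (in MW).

Q = 4.01 MW

liquid 19.1→82.3 °C: 164.32 kJ/kg
vaporisation at 82.3 °C: 664 kJ/kg
Δh = 164.32 + 664 = 828.32 kJ/kg
Q = ṁ·Δh = 290.7 kg/min × 828.32 kJ/kg = 240790 kJ/min
|Q| = 4013.2 kW = 4.0132 MW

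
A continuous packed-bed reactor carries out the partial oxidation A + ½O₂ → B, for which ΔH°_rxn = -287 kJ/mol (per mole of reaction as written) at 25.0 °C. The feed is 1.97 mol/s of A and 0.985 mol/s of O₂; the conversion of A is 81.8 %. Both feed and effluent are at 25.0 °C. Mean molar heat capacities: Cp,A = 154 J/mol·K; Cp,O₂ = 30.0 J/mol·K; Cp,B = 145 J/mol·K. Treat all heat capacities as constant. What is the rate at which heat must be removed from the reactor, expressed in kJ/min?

Q_out = 27700 kJ/min

Extent of reaction ξ = 0.818 × 1.97 = 1.6115 mol/s
Reaction term: ξ·ΔH°_rxn = 1.6115 × -287 = -462.49 kJ/s
Q = ΔH = -462.49 kJ/s = -462.49 kW
Heat removed = 27749 kJ/min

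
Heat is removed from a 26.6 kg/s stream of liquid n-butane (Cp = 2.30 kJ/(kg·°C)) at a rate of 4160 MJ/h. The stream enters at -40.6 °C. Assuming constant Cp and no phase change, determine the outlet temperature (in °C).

Q = 4160 MJ/h = 1155.6 kJ/s
ΔT = Q/(ṁ·Cp) = 1155.6/(26.6×2.30) = 18.888 K
T_out = -40.6 − 18.888 = -59.488 °C

T_out = -59.5 °C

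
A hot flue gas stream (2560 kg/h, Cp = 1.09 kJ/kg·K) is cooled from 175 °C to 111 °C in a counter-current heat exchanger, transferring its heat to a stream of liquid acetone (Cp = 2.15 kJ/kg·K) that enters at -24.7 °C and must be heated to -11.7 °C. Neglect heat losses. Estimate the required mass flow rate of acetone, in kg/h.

ṁ_c = 6390 kg/h

Heat released by hot stream: Q = 2560 × 1.09 × (175 − 111) = 178590 kJ/h
Energy balance on cold side (adiabatic exchanger): Q = ṁ_c·Cp_c·(T_c,out − T_c,in)
ṁ_c = 178590 / [2.15 × (-11.7 − -24.7)] = 6389.5 kg/h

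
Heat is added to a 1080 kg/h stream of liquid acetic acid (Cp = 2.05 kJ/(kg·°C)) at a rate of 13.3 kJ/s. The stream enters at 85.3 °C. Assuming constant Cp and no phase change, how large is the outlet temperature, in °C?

Q = 13.3 kJ/s = 47880 kJ/h
ΔT = Q/(ṁ·Cp) = 47880/(1080×2.05) = 21.626 K
T_out = 85.3 + 21.626 = 106.93 °C

T_out = 107 °C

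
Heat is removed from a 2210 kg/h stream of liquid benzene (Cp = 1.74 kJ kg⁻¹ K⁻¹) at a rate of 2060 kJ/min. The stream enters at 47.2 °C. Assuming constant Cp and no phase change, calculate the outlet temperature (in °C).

T_out = 15.1 °C

Q = 2060 kJ/min = 123600 kJ/h
ΔT = Q/(ṁ·Cp) = 123600/(2210×1.74) = 32.142 K
T_out = 47.2 − 32.142 = 15.058 °C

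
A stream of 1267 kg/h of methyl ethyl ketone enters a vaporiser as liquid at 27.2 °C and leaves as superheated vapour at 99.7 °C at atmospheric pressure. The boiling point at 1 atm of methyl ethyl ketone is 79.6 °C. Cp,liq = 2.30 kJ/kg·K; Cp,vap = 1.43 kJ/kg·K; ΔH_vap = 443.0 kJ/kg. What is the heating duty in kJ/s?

liquid 27.2→79.6 °C: 120.52 kJ/kg
vaporisation at 79.6 °C: 443 kJ/kg
vapour 79.6→99.7 °C: 28.743 kJ/kg
Δh = 120.52 + 443 + 28.743 = 592.26 kJ/kg
Q = ṁ·Δh = 1267 kg/h × 592.26 kJ/kg = 750400 kJ/h
|Q| = 208.44 kW

Q = 208 kJ/s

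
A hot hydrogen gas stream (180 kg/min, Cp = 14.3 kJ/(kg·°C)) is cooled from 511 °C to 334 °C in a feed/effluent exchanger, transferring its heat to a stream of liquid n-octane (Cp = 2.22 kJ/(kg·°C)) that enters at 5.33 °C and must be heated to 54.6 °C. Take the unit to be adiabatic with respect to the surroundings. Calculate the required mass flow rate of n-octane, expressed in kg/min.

ṁ_c = 4170 kg/min

Heat released by hot stream: Q = 180 × 14.3 × (511 − 334) = 455600 kJ/min
Energy balance on cold side (adiabatic exchanger): Q = ṁ_c·Cp_c·(T_c,out − T_c,in)
ṁ_c = 455600 / [2.22 × (54.6 − 5.33)] = 4165.3 kg/min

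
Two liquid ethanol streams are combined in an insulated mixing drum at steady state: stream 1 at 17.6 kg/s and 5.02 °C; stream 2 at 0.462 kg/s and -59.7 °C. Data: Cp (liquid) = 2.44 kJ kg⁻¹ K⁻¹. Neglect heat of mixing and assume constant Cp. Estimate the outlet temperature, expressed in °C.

T_out = 3.36 °C

Adiabatic, steady state ⇒ Σ ṁᵢCp,ᵢ(T_out − Tᵢ) = 0
Σ ṁᵢCp,ᵢTᵢ = 17.6×2.44×5.02 + 0.462×2.44×-59.7 = 148.28
Σ ṁᵢCp,ᵢ = 17.6×2.44 + 0.462×2.44 = 44.071
T_out = 148.28 / 44.071 = 3.3646 °C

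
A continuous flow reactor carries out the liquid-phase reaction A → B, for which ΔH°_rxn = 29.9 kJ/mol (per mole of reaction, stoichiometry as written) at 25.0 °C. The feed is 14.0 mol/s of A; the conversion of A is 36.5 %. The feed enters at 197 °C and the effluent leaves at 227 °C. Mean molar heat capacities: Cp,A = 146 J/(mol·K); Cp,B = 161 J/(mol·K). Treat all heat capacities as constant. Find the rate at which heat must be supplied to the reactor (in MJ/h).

Extent of reaction ξ = 0.365 × 14.0 = 5.11 mol/s
Reaction term: ξ·ΔH°_rxn = 5.11 × 29.9 = 152.79 kJ/s
Sensible, feed 197→25 °C: -351.57 kJ/s
Outlet flows (mol/s): A 8.89, B 5.11
Sensible, products 25→227 °C: 428.37 kJ/s
Q = ΔH = 229.59 kJ/s = 229.59 kW
Heat supplied = 826.53 MJ/h

Q_in = 827 MJ/h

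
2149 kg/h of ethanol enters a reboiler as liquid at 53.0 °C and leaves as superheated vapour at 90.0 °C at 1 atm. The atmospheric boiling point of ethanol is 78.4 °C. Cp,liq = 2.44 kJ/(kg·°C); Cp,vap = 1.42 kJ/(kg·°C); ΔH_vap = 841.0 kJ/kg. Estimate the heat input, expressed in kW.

Q = 549 kW

liquid 53.0→78.4 °C: 61.976 kJ/kg
vaporisation at 78.4 °C: 841 kJ/kg
vapour 78.4→90.0 °C: 16.472 kJ/kg
Δh = 61.976 + 841 + 16.472 = 919.45 kJ/kg
Q = ṁ·Δh = 2149 kg/h × 919.45 kJ/kg = 1.9759e+06 kJ/h
|Q| = 548.86 kW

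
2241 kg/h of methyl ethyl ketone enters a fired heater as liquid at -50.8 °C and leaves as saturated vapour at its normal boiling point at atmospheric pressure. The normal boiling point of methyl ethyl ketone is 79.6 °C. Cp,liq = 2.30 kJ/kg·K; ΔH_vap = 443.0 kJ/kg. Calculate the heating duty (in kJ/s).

liquid -50.8→79.6 °C: 299.92 kJ/kg
vaporisation at 79.6 °C: 443 kJ/kg
Δh = 299.92 + 443 = 742.92 kJ/kg
Q = ṁ·Δh = 2241 kg/h × 742.92 kJ/kg = 1.6649e+06 kJ/h
|Q| = 462.47 kW

Q = 462 kJ/s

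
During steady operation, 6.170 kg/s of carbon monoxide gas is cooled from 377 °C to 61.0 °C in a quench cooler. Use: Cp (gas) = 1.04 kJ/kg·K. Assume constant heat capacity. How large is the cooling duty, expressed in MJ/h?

Q = ṁ·Cp·ΔT = 6.170 × 1.04 × (61.0 − 377) = -2027.7 kJ/s
Cooling duty = 7299.8 MJ/h

Q_c = 7300 MJ/h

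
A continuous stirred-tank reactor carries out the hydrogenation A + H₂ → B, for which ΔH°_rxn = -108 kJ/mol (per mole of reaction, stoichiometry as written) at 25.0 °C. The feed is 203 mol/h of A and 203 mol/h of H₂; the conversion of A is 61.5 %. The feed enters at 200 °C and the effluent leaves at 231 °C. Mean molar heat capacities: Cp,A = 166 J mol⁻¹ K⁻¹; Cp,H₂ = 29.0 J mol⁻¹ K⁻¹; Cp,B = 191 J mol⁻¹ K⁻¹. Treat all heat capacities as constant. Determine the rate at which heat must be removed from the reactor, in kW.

Q_out = 3.43 kW

Extent of reaction ξ = 0.615 × 203 = 124.84 mol/h
Reaction term: ξ·ΔH°_rxn = 124.84 × -108 = -13483 kJ/h
Sensible, feed 200→25 °C: -6927.4 kJ/h
Outlet flows (mol/h): A 78.155, H₂ 78.155, B 124.84
Sensible, products 25→231 °C: 8051.6 kJ/h
Q = ΔH = -12359 kJ/h = -3.4331 kW
Heat removed = 3.4331 kW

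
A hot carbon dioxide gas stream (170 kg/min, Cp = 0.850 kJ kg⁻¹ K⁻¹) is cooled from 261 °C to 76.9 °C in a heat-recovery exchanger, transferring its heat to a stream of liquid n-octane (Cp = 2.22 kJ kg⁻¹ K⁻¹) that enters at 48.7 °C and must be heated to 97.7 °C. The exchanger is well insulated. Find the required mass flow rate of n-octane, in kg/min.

Heat released by hot stream: Q = 170 × 0.850 × (261 − 76.9) = 26602 kJ/min
Energy balance on cold side (adiabatic exchanger): Q = ṁ_c·Cp_c·(T_c,out − T_c,in)
ṁ_c = 26602 / [2.22 × (97.7 − 48.7)] = 244.55 kg/min

ṁ_c = 245 kg/min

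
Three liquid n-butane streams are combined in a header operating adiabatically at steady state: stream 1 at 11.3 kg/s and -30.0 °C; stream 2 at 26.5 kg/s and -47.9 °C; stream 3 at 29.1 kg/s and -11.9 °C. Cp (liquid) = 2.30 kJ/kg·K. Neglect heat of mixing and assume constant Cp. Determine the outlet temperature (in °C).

Energy balance with Q = 0: Σ ṁᵢCp,ᵢ(T_out − Tᵢ) = 0
T_out = Σ ṁᵢCp,ᵢTᵢ / Σ ṁᵢCp,ᵢ
      = -4495.7 / 153.87 = -29.217 °C

T_out = -29.2 °C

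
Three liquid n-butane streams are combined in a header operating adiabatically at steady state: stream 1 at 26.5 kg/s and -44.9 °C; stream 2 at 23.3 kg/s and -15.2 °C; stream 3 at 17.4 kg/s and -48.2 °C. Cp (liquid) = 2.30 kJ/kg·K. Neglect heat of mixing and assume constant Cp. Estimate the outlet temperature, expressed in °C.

T_out = -35.5 °C

No heat crosses the boundary, so H_out = H_in.
Σ ṁᵢCp,ᵢTᵢ = 26.5×2.30×-44.9 + 23.3×2.30×-15.2 + 17.4×2.30×-48.2 = -5480.2
Σ ṁᵢCp,ᵢ = 26.5×2.30 + 23.3×2.30 + 17.4×2.30 = 154.56
T_out = -5480.2 / 154.56 = -35.457 °C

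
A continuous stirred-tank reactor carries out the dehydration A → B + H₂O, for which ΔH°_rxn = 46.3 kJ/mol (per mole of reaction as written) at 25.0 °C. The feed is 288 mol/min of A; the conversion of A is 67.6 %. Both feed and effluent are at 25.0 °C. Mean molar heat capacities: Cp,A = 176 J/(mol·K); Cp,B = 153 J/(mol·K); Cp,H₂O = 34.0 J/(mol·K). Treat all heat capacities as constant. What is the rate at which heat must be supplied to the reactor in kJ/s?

Extent of reaction ξ = 0.676 × 288 = 194.69 mol/min
Reaction term: ξ·ΔH°_rxn = 194.69 × 46.3 = 9014.1 kJ/min
Q = ΔH = 9014.1 kJ/min = 150.23 kW
Heat supplied = 150.23 kJ/s

Q_in = 150 kJ/s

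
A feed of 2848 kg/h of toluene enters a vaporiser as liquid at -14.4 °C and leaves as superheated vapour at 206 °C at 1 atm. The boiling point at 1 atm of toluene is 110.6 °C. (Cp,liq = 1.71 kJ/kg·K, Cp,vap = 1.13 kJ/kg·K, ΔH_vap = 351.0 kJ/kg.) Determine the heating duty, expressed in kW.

Q = 532 kW

liquid -14.4→110.6 °C: 213.75 kJ/kg
vaporisation at 110.6 °C: 351 kJ/kg
vapour 110.6→206 °C: 107.8 kJ/kg
Δh = 213.75 + 351 + 107.8 = 672.55 kJ/kg
Q = ṁ·Δh = 2848 kg/h × 672.55 kJ/kg = 1.9154e+06 kJ/h
|Q| = 532.06 kW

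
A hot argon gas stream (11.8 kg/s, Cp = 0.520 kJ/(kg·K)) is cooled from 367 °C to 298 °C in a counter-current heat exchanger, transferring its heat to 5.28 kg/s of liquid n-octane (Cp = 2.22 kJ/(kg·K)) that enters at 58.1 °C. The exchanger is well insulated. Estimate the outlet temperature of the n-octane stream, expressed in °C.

Heat released by hot stream: Q = 11.8 × 0.520 × (367 − 298) = 423.38 kJ/s
Energy balance on cold side (adiabatic exchanger): Q = ṁ_c·Cp_c·(T_c,out − T_c,in)
T_c,out = 58.1 + 423.38/(5.28 × 2.22) = 94.22 °C

T_c,out = 94.2 °C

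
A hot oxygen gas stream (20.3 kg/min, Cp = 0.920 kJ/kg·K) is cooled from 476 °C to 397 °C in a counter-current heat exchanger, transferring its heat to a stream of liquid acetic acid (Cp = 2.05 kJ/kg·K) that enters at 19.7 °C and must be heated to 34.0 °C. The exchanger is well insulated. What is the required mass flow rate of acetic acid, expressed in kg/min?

ṁ_c = 50.3 kg/min

Heat released by hot stream: Q = 20.3 × 0.920 × (476 − 397) = 1475.4 kJ/min
Energy balance on cold side (adiabatic exchanger): Q = ṁ_c·Cp_c·(T_c,out − T_c,in)
ṁ_c = 1475.4 / [2.05 × (34.0 − 19.7)] = 50.329 kg/min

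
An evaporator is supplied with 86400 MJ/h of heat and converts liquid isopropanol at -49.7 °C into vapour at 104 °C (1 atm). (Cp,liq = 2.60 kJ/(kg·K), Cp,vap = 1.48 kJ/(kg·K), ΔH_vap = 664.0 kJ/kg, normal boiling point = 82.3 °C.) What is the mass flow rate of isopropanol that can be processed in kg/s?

Δh = 2.60×(82.3−-49.7) + 664.0 + 1.48×(104−82.3) = 1039.3 kJ/kg
Q = 86400 MJ/h = 24000 kJ/s = 24000 kJ/s
ṁ = Q/Δh = 24000 / 1039.3 = 23.092 kg/s

ṁ = 23.1 kg/s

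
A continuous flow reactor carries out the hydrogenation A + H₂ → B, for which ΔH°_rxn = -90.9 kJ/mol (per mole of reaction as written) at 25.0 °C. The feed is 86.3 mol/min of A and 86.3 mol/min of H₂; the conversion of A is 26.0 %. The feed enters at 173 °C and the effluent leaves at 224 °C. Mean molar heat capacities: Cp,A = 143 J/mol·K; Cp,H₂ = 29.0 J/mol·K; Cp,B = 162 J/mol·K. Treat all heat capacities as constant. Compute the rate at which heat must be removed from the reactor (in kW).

Q_out = 22.1 kW

Extent of reaction ξ = 0.260 × 86.3 = 22.438 mol/min
Reaction term: ξ·ΔH°_rxn = 22.438 × -90.9 = -2039.6 kJ/min
Sensible, feed 173→25 °C: -2196.9 kJ/min
Outlet flows (mol/min): A 63.862, H₂ 63.862, B 22.438
Sensible, products 25→224 °C: 2909.2 kJ/min
Q = ΔH = -1327.2 kJ/min = -22.121 kW
Heat removed = 22.121 kW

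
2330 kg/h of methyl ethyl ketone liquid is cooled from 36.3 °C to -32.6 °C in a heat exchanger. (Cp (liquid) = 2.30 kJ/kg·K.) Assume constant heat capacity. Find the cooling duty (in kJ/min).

Q_c = 6150 kJ/min

Q = ṁ·Cp·ΔT = 2330 × 2.30 × (-32.6 − 36.3) = -369240 kJ/h
Converting: 369240 / 3600 s = 102.57 kW
Cooling duty = 6153.9 kJ/min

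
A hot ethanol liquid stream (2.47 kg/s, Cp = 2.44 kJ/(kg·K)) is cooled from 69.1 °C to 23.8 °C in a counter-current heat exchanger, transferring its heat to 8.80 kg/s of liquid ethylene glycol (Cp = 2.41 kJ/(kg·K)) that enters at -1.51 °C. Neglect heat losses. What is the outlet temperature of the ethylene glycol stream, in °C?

T_c,out = 11.4 °C

Heat released by hot stream: Q = 2.47 × 2.44 × (69.1 − 23.8) = 273.01 kJ/s
Energy balance on cold side (adiabatic exchanger): Q = ṁ_c·Cp_c·(T_c,out − T_c,in)
T_c,out = -1.51 + 273.01/(8.80 × 2.41) = 11.363 °C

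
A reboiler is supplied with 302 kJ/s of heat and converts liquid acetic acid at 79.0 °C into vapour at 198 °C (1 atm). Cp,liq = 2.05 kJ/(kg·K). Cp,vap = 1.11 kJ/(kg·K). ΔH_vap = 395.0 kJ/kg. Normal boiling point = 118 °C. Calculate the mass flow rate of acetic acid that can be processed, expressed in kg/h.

Δh = 2.05×(118−79.0) + 395.0 + 1.11×(198−118) = 563.75 kJ/kg
Q = 302 kJ/s = 302 kJ/s = 1.0872e+06 kJ/h
ṁ = Q/Δh = 1.0872e+06 / 563.75 = 1928.5 kg/h

ṁ = 1930 kg/h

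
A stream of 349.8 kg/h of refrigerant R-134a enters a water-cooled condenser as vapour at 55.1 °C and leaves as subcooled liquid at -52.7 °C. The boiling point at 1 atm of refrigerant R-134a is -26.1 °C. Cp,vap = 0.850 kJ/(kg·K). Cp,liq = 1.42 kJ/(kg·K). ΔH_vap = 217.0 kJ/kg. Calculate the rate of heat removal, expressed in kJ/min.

vapour 55.1→-26.1 °C: -69.02 kJ/kg
condensation at -26.1 °C: -217 kJ/kg
liquid -26.1→-52.7 °C: -37.772 kJ/kg
Δh = -69.02 + -217 + -37.772 = -323.79 kJ/kg
Q = ṁ·Δh = 349.8 kg/h × -323.79 kJ/kg = -113260 kJ/h
|Q| = 31.462 kW = 1887.7 kJ/min

Q_c = 1890 kJ/min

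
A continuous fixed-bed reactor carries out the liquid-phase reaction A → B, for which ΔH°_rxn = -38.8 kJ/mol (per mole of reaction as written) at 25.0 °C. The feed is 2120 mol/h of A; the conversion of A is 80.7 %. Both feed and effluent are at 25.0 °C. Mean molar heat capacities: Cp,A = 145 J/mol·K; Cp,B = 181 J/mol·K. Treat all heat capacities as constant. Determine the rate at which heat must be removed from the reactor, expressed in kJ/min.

Extent of reaction ξ = 0.807 × 2120 = 1710.8 mol/h
Reaction term: ξ·ΔH°_rxn = 1710.8 × -38.8 = -66381 kJ/h
Q = ΔH = -66381 kJ/h = -18.439 kW
Heat removed = 1106.3 kJ/min

Q_out = 1110 kJ/min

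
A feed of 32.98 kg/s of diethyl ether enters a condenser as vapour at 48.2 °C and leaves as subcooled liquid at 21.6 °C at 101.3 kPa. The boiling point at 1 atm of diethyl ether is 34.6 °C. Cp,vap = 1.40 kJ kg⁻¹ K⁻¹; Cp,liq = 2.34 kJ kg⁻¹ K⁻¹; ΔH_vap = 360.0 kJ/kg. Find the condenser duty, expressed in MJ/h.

vapour 48.2→34.6 °C: -19.04 kJ/kg
condensation at 34.6 °C: -360 kJ/kg
liquid 34.6→21.6 °C: -30.42 kJ/kg
Δh = -19.04 + -360 + -30.42 = -409.46 kJ/kg
Q = ṁ·Δh = 32.98 kg/s × -409.46 kJ/kg = -13504 kJ/s
|Q| = 13504 kW = 48614 MJ/h

Q_c = 48600 MJ/h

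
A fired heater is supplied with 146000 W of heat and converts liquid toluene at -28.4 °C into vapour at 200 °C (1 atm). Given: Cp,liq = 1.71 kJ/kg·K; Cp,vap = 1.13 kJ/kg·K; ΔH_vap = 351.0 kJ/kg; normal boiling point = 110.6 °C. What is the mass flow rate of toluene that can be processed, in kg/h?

Δh = 1.71×(110.6−-28.4) + 351.0 + 1.13×(200−110.6) = 689.71 kJ/kg
Q = 146000 W = 146 kJ/s = 525600 kJ/h
ṁ = Q/Δh = 525600 / 689.71 = 762.06 kg/h

ṁ = 762 kg/h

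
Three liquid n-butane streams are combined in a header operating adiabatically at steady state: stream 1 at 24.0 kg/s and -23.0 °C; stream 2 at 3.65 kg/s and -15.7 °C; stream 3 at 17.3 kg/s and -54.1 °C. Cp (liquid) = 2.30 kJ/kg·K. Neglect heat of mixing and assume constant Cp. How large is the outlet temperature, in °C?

T_out = -34.4 °C

Energy balance with Q = 0: Σ ṁᵢCp,ᵢ(T_out − Tᵢ) = 0
Σ ṁᵢCp,ᵢTᵢ = 24.0×2.30×-23.0 + 3.65×2.30×-15.7 + 17.3×2.30×-54.1 = -3554
Σ ṁᵢCp,ᵢ = 24.0×2.30 + 3.65×2.30 + 17.3×2.30 = 103.38
T_out = -3554 / 103.38 = -34.377 °C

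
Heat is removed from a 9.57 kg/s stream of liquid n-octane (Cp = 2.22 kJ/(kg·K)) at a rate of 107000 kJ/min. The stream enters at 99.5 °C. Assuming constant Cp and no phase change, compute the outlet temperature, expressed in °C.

T_out = 15.6 °C

Q = 107000 kJ/min = 1783.3 kJ/s
ΔT = Q/(ṁ·Cp) = 1783.3/(9.57×2.22) = 83.94 K
T_out = 99.5 − 83.94 = 15.56 °C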